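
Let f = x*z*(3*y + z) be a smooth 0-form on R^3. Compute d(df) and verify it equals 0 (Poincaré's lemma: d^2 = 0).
d(df) = 0

Step 1: df = sum_i (∂f/∂x_i) dx_i = (z*(3*y + z)) dx + (3*x*z) dy + (x*(3*y + 2*z)) dz.
Step 2: Apply d again. Using the 1-form formula, the coefficient of dx ∧ dy in d(df) is ∂^2 f/∂x ∂y - ∂^2 f/∂y ∂x = (3*z) - (3*z) = 0 (equality of mixed partials for smooth f).
Similarly for dx ∧ dz and dy ∧ dz — all coefficients vanish. So d(df) = 0.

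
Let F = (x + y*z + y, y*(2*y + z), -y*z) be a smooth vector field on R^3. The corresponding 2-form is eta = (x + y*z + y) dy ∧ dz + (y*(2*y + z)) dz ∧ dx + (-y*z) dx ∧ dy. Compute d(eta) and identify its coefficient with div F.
d(eta) = (3*y + z + 1) dx ∧ dy ∧ dz; div F = 3*y + z + 1

For a 2-form in R^3 of the form above, applying d gives a 3-form with coefficient ∂P/∂x + ∂Q/∂y + ∂R/∂z:
  ∂P/∂x = 1
  ∂Q/∂y = 4*y + z
  ∂R/∂z = -y
Sum = 3*y + z + 1, which is exactly div F.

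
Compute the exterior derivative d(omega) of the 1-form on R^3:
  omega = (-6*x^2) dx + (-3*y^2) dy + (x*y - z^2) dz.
d(omega) = (y) dx ∧ dz + (x) dy ∧ dz

For a 1-form omega = sum_i f_i dx_i, the exterior derivative is
  d(omega) = sum_{i < j} (∂f_j/∂x_i - ∂f_i/∂x_j) dx_i ∧ dx_j.
  coefficient of dx ∧ dz: ∂f_3/∂x - ∂f_1/∂z = ∂(x*y - z^2)/∂x - ∂(-6*x^2)/∂z = y
  coefficient of dy ∧ dz: ∂f_3/∂y - ∂f_2/∂z = ∂(x*y - z^2)/∂y - ∂(-3*y^2)/∂z = x
Assembling: d(omega) = (y) dx ∧ dz + (x) dy ∧ dz.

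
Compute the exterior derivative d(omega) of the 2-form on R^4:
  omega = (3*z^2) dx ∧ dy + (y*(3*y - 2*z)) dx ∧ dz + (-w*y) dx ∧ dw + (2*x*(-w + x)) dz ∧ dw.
d(omega) = (-6*y + 8*z) dx ∧ dy ∧ dz + (w) dx ∧ dy ∧ dw + (-2*w + 4*x) dx ∧ dz ∧ dw

For a 2-form omega = sum_{i<j} g_{ij} dx_i ∧ dx_j, the exterior derivative is
  d(omega) = sum_{i<j} d(g_{ij}) ∧ dx_i ∧ dx_j = sum_{i<j, k} (∂g_{ij}/∂x_k) dx_k ∧ dx_i ∧ dx_j.
Expand each term, using dx_k ∧ dx_i ∧ dx_j = sgn(permutation) dx_{(a)} ∧ dx_{(b)} ∧ dx_{(c)} with (a < b < c) sorted:
  d(3*z^2) includes (∂/∂z)(3*z^2) dz = (6*z) dz, which multiplied by dx ∧ dy gives (6*z) dx ∧ dy ∧ dz
  d(y*(3*y - 2*z)) includes (∂/∂y)(y*(3*y - 2*z)) dy = (6*y - 2*z) dy, which multiplied by dx ∧ dz gives (-6*y + 2*z) dx ∧ dy ∧ dz
  d(-w*y) includes (∂/∂y)(-w*y) dy = (-w) dy, which multiplied by dx ∧ dw gives (w) dx ∧ dy ∧ dw
  d(2*x*(-w + x)) includes (∂/∂x)(2*x*(-w + x)) dx = (-2*w + 4*x) dx, which multiplied by dz ∧ dw gives (-2*w + 4*x) dx ∧ dz ∧ dw
Collecting like 3-forms: d(omega) = (-6*y + 8*z) dx ∧ dy ∧ dz + (w) dx ∧ dy ∧ dw + (-2*w + 4*x) dx ∧ dz ∧ dw.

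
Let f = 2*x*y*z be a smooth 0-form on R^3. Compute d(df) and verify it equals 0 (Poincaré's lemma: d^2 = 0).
d(df) = 0

Step 1: df = sum_i (∂f/∂x_i) dx_i = (2*y*z) dx + (2*x*z) dy + (2*x*y) dz.
Step 2: Apply d again. Using the 1-form formula, the coefficient of dx ∧ dy in d(df) is ∂^2 f/∂x ∂y - ∂^2 f/∂y ∂x = (2*z) - (2*z) = 0 (equality of mixed partials for smooth f).
Similarly for dx ∧ dz and dy ∧ dz — all coefficients vanish. So d(df) = 0.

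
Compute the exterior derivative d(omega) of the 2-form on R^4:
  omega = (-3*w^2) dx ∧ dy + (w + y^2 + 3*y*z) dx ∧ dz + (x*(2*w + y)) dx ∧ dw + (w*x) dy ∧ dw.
d(omega) = (-5*w - x) dx ∧ dy ∧ dw + (-2*y - 3*z) dx ∧ dy ∧ dz + (1) dx ∧ dz ∧ dw

For a 2-form omega = sum_{i<j} g_{ij} dx_i ∧ dx_j, the exterior derivative is
  d(omega) = sum_{i<j} d(g_{ij}) ∧ dx_i ∧ dx_j = sum_{i<j, k} (∂g_{ij}/∂x_k) dx_k ∧ dx_i ∧ dx_j.
Expand each term, using dx_k ∧ dx_i ∧ dx_j = sgn(permutation) dx_{(a)} ∧ dx_{(b)} ∧ dx_{(c)} with (a < b < c) sorted:
  d(-3*w^2) includes (∂/∂w)(-3*w^2) dw = (-6*w) dw, which multiplied by dx ∧ dy gives (-6*w) dx ∧ dy ∧ dw
  d(w + y^2 + 3*y*z) includes (∂/∂y)(w + y^2 + 3*y*z) dy = (2*y + 3*z) dy, which multiplied by dx ∧ dz gives (-2*y - 3*z) dx ∧ dy ∧ dz
  d(w + y^2 + 3*y*z) includes (∂/∂w)(w + y^2 + 3*y*z) dw = (1) dw, which multiplied by dx ∧ dz gives (1) dx ∧ dz ∧ dw
  d(x*(2*w + y)) includes (∂/∂y)(x*(2*w + y)) dy = (x) dy, which multiplied by dx ∧ dw gives (-x) dx ∧ dy ∧ dw
  d(w*x) includes (∂/∂x)(w*x) dx = (w) dx, which multiplied by dy ∧ dw gives (w) dx ∧ dy ∧ dw
Collecting like 3-forms: d(omega) = (-5*w - x) dx ∧ dy ∧ dw + (-2*y - 3*z) dx ∧ dy ∧ dz + (1) dx ∧ dz ∧ dw.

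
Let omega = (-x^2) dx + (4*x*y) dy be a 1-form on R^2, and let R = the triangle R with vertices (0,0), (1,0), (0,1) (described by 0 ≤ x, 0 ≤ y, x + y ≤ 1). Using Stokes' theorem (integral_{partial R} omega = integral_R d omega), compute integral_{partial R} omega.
integral_(partial R) omega = 2/3

Stokes: integral_partial_R omega = integral_R d omega with d omega = (∂Q/∂x - ∂P/∂y) dx ∧ dy.
  ∂Q/∂x = 4*y
  ∂P/∂y = 0
  integrand = ∂Q/∂x - ∂P/∂y = 4*y.
Integrating over R: integral_0^1 integral_0^{1-x} (4*y) dy dx = 2/3.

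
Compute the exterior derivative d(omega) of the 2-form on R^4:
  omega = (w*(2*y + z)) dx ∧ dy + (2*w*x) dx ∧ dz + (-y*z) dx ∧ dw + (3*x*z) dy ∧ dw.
d(omega) = (w) dx ∧ dy ∧ dz + (2*y + 5*z) dx ∧ dy ∧ dw + (2*x + y) dx ∧ dz ∧ dw + (-3*x) dy ∧ dz ∧ dw

For a 2-form omega = sum_{i<j} g_{ij} dx_i ∧ dx_j, the exterior derivative is
  d(omega) = sum_{i<j} d(g_{ij}) ∧ dx_i ∧ dx_j = sum_{i<j, k} (∂g_{ij}/∂x_k) dx_k ∧ dx_i ∧ dx_j.
Expand each term, using dx_k ∧ dx_i ∧ dx_j = sgn(permutation) dx_{(a)} ∧ dx_{(b)} ∧ dx_{(c)} with (a < b < c) sorted:
  d(w*(2*y + z)) includes (∂/∂z)(w*(2*y + z)) dz = (w) dz, which multiplied by dx ∧ dy gives (w) dx ∧ dy ∧ dz
  d(w*(2*y + z)) includes (∂/∂w)(w*(2*y + z)) dw = (2*y + z) dw, which multiplied by dx ∧ dy gives (2*y + z) dx ∧ dy ∧ dw
  d(2*w*x) includes (∂/∂w)(2*w*x) dw = (2*x) dw, which multiplied by dx ∧ dz gives (2*x) dx ∧ dz ∧ dw
  d(-y*z) includes (∂/∂y)(-y*z) dy = (-z) dy, which multiplied by dx ∧ dw gives (z) dx ∧ dy ∧ dw
  d(-y*z) includes (∂/∂z)(-y*z) dz = (-y) dz, which multiplied by dx ∧ dw gives (y) dx ∧ dz ∧ dw
  d(3*x*z) includes (∂/∂x)(3*x*z) dx = (3*z) dx, which multiplied by dy ∧ dw gives (3*z) dx ∧ dy ∧ dw
  d(3*x*z) includes (∂/∂z)(3*x*z) dz = (3*x) dz, which multiplied by dy ∧ dw gives (-3*x) dy ∧ dz ∧ dw
Collecting like 3-forms: d(omega) = (w) dx ∧ dy ∧ dz + (2*y + 5*z) dx ∧ dy ∧ dw + (2*x + y) dx ∧ dz ∧ dw + (-3*x) dy ∧ dz ∧ dw.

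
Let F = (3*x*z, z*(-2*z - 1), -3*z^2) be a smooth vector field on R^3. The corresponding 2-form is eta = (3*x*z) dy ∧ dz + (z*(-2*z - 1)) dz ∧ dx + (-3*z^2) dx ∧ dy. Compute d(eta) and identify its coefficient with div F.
d(eta) = (-3*z) dx ∧ dy ∧ dz; div F = -3*z

For a 2-form in R^3 of the form above, applying d gives a 3-form with coefficient ∂P/∂x + ∂Q/∂y + ∂R/∂z:
  ∂P/∂x = 3*z
  ∂Q/∂y = 0
  ∂R/∂z = -6*z
Sum = -3*z, which is exactly div F.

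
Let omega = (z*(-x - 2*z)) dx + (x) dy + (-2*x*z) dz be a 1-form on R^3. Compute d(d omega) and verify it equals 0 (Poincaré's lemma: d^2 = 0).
d(d omega) = 0

Step 1: d omega = sum_{i<j} (∂f_j/∂x_i - ∂f_i/∂x_j) dx_i ∧ dx_j:
  coeff of dx ∧ dy: 1
  coeff of dx ∧ dz: x + 2*z
  coeff of dy ∧ dz: 0
Step 2: Apply d again to each 2-form coefficient. The only possible 3-form in R^3 is dx ∧ dy ∧ dz, with coefficient
  ∂(coeff of dy∧dz)/∂x - ∂(coeff of dx∧dz)/∂y + ∂(coeff of dx∧dy)/∂z
  = ∂/∂x (0) - ∂/∂y (x + 2*z) + ∂/∂z (1).
Each of these terms simplifies to sums of mixed partials that cancel in pairs. The result is 0 (by equality of mixed partials for smooth functions — Schwarz / Clairaut).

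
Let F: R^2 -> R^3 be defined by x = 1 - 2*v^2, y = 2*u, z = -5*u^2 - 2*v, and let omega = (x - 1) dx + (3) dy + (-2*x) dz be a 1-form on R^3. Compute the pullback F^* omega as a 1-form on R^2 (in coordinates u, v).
F^* omega = (-40*u*v^2 + 20*u + 6) du + (8*v^3 - 8*v^2 + 4) dv

Using F^*(f dg) = (f ∘ F) d(g ∘ F), substitute each coordinate x_i by F_i(u, v) in f_i, and replace dx_i by d F_i = (∂F_i/∂u) du + (∂F_i/∂v) dv.
  For the x component: f_1(F) = -2*v^2; d F_1 = (0) du + (-4*v) dv
  For the y component: f_2(F) = 3; d F_2 = (2) du + (0) dv
  For the z component: f_3(F) = 4*v^2 - 2; d F_3 = (-10*u) du + (-2) dv
Combining and collecting du, dv coefficients:
  coeff of du: -40*u*v^2 + 20*u + 6
  coeff of dv: 8*v^3 - 8*v^2 + 4
F^* omega = (-40*u*v^2 + 20*u + 6) du + (8*v^3 - 8*v^2 + 4) dv.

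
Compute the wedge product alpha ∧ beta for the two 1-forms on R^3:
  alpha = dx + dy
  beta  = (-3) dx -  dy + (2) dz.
alpha ∧ beta = (2) dx ∧ dy + (2) dx ∧ dz + (2) dy ∧ dz

Distribute the wedge, using dx_i ∧ dx_j = -dx_j ∧ dx_i and dx_i ∧ dx_i = 0. For each pair (i, j) with i < j, the coefficient of dx_i ∧ dx_j in alpha ∧ beta is (alpha_i * beta_j - alpha_j * beta_i). Collecting: alpha ∧ beta = (2) dx ∧ dy + (2) dx ∧ dz + (2) dy ∧ dz.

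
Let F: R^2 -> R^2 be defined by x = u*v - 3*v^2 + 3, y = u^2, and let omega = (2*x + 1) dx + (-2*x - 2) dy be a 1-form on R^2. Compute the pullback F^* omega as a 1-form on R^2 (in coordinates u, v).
F^* omega = (-4*u^2*v + 14*u*v^2 - 16*u - 6*v^3 + 7*v) du + (2*u^2*v - 18*u*v^2 + 7*u + 36*v^3 - 42*v) dv

Using F^*(f dg) = (f ∘ F) d(g ∘ F), substitute each coordinate x_i by F_i(u, v) in f_i, and replace dx_i by d F_i = (∂F_i/∂u) du + (∂F_i/∂v) dv.
  For the x component: f_1(F) = 2*u*v - 6*v^2 + 7; d F_1 = (v) du + (u - 6*v) dv
  For the y component: f_2(F) = -2*u*v + 6*v^2 - 8; d F_2 = (2*u) du + (0) dv
Combining and collecting du, dv coefficients:
  coeff of du: -4*u^2*v + 14*u*v^2 - 16*u - 6*v^3 + 7*v
  coeff of dv: 2*u^2*v - 18*u*v^2 + 7*u + 36*v^3 - 42*v
F^* omega = (-4*u^2*v + 14*u*v^2 - 16*u - 6*v^3 + 7*v) du + (2*u^2*v - 18*u*v^2 + 7*u + 36*v^3 - 42*v) dv.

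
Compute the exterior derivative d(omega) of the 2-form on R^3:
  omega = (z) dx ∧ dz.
d(omega) = 0

For a 2-form omega = sum_{i<j} g_{ij} dx_i ∧ dx_j, the exterior derivative is
  d(omega) = sum_{i<j} d(g_{ij}) ∧ dx_i ∧ dx_j = sum_{i<j, k} (∂g_{ij}/∂x_k) dx_k ∧ dx_i ∧ dx_j.
Expand each term, using dx_k ∧ dx_i ∧ dx_j = sgn(permutation) dx_{(a)} ∧ dx_{(b)} ∧ dx_{(c)} with (a < b < c) sorted:

Collecting like 3-forms: d(omega) = 0.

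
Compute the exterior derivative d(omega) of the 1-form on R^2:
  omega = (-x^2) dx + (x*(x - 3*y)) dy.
d(omega) = (2*x - 3*y) dx ∧ dy

For a 1-form omega = sum_i f_i dx_i, the exterior derivative is
  d(omega) = sum_{i < j} (∂f_j/∂x_i - ∂f_i/∂x_j) dx_i ∧ dx_j.
  coefficient of dx ∧ dy: ∂f_2/∂x - ∂f_1/∂y = ∂(x*(x - 3*y))/∂x - ∂(-x^2)/∂y = 2*x - 3*y
Assembling: d(omega) = (2*x - 3*y) dx ∧ dy.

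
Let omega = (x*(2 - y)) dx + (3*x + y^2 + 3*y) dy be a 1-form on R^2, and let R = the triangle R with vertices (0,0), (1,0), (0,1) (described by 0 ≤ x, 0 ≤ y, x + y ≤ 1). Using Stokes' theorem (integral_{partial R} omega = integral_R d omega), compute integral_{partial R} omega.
integral_(partial R) omega = 5/3

Stokes: integral_partial_R omega = integral_R d omega with d omega = (∂Q/∂x - ∂P/∂y) dx ∧ dy.
  ∂Q/∂x = 3
  ∂P/∂y = -x
  integrand = ∂Q/∂x - ∂P/∂y = x + 3.
Integrating over R: integral_0^1 integral_0^{1-x} (x + 3) dy dx = 5/3.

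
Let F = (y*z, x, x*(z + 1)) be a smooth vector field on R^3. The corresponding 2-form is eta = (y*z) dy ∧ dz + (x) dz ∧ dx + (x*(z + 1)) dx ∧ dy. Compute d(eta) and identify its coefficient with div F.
d(eta) = (x) dx ∧ dy ∧ dz; div F = x

For a 2-form in R^3 of the form above, applying d gives a 3-form with coefficient ∂P/∂x + ∂Q/∂y + ∂R/∂z:
  ∂P/∂x = 0
  ∂Q/∂y = 0
  ∂R/∂z = x
Sum = x, which is exactly div F.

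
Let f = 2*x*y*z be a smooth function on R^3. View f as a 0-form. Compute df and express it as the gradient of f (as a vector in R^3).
df = (2*y*z) dx + (2*x*z) dy + (2*x*y) dz; grad f = (2*y*z, 2*x*z, 2*x*y)

For a 0-form f, d f = (∂f/∂x) dx + (∂f/∂y) dy + (∂f/∂z) dz. The components of the vector representation are exactly the entries of grad f in Cartesian coordinates:
  ∂f/∂x = 2*y*z
  ∂f/∂y = 2*x*z
  ∂f/∂z = 2*x*y.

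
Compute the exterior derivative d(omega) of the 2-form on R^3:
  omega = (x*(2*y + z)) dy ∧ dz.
d(omega) = (2*y + z) dx ∧ dy ∧ dz

For a 2-form omega = sum_{i<j} g_{ij} dx_i ∧ dx_j, the exterior derivative is
  d(omega) = sum_{i<j} d(g_{ij}) ∧ dx_i ∧ dx_j = sum_{i<j, k} (∂g_{ij}/∂x_k) dx_k ∧ dx_i ∧ dx_j.
Expand each term, using dx_k ∧ dx_i ∧ dx_j = sgn(permutation) dx_{(a)} ∧ dx_{(b)} ∧ dx_{(c)} with (a < b < c) sorted:
  d(x*(2*y + z)) includes (∂/∂x)(x*(2*y + z)) dx = (2*y + z) dx, which multiplied by dy ∧ dz gives (2*y + z) dx ∧ dy ∧ dz
Collecting like 3-forms: d(omega) = (2*y + z) dx ∧ dy ∧ dz.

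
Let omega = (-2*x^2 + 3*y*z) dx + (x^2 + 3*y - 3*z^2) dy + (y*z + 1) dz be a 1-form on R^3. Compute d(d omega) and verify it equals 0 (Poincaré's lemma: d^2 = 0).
d(d omega) = 0

Step 1: d omega = sum_{i<j} (∂f_j/∂x_i - ∂f_i/∂x_j) dx_i ∧ dx_j:
  coeff of dx ∧ dy: 2*x - 3*z
  coeff of dx ∧ dz: -3*y
  coeff of dy ∧ dz: 7*z
Step 2: Apply d again to each 2-form coefficient. The only possible 3-form in R^3 is dx ∧ dy ∧ dz, with coefficient
  ∂(coeff of dy∧dz)/∂x - ∂(coeff of dx∧dz)/∂y + ∂(coeff of dx∧dy)/∂z
  = ∂/∂x (7*z) - ∂/∂y (-3*y) + ∂/∂z (2*x - 3*z).
Each of these terms simplifies to sums of mixed partials that cancel in pairs. The result is 0 (by equality of mixed partials for smooth functions — Schwarz / Clairaut).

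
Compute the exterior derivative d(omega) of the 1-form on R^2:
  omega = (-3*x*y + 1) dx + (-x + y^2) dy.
d(omega) = (3*x - 1) dx ∧ dy

For a 1-form omega = sum_i f_i dx_i, the exterior derivative is
  d(omega) = sum_{i < j} (∂f_j/∂x_i - ∂f_i/∂x_j) dx_i ∧ dx_j.
  coefficient of dx ∧ dy: ∂f_2/∂x - ∂f_1/∂y = ∂(-x + y^2)/∂x - ∂(-3*x*y + 1)/∂y = 3*x - 1
Assembling: d(omega) = (3*x - 1) dx ∧ dy.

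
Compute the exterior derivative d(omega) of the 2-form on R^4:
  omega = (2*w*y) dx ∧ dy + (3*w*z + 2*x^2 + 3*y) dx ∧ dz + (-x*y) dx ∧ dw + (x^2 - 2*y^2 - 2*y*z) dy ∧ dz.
d(omega) = (x + 2*y) dx ∧ dy ∧ dw + (2*x - 3) dx ∧ dy ∧ dz + (3*z) dx ∧ dz ∧ dw

For a 2-form omega = sum_{i<j} g_{ij} dx_i ∧ dx_j, the exterior derivative is
  d(omega) = sum_{i<j} d(g_{ij}) ∧ dx_i ∧ dx_j = sum_{i<j, k} (∂g_{ij}/∂x_k) dx_k ∧ dx_i ∧ dx_j.
Expand each term, using dx_k ∧ dx_i ∧ dx_j = sgn(permutation) dx_{(a)} ∧ dx_{(b)} ∧ dx_{(c)} with (a < b < c) sorted:
  d(2*w*y) includes (∂/∂w)(2*w*y) dw = (2*y) dw, which multiplied by dx ∧ dy gives (2*y) dx ∧ dy ∧ dw
  d(3*w*z + 2*x^2 + 3*y) includes (∂/∂y)(3*w*z + 2*x^2 + 3*y) dy = (3) dy, which multiplied by dx ∧ dz gives (-3) dx ∧ dy ∧ dz
  d(3*w*z + 2*x^2 + 3*y) includes (∂/∂w)(3*w*z + 2*x^2 + 3*y) dw = (3*z) dw, which multiplied by dx ∧ dz gives (3*z) dx ∧ dz ∧ dw
  d(-x*y) includes (∂/∂y)(-x*y) dy = (-x) dy, which multiplied by dx ∧ dw gives (x) dx ∧ dy ∧ dw
  d(x^2 - 2*y^2 - 2*y*z) includes (∂/∂x)(x^2 - 2*y^2 - 2*y*z) dx = (2*x) dx, which multiplied by dy ∧ dz gives (2*x) dx ∧ dy ∧ dz
Collecting like 3-forms: d(omega) = (x + 2*y) dx ∧ dy ∧ dw + (2*x - 3) dx ∧ dy ∧ dz + (3*z) dx ∧ dz ∧ dw.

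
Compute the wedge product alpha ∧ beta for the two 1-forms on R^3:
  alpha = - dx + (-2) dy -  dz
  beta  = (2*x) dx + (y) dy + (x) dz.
alpha ∧ beta = (4*x - y) dx ∧ dy + (x) dx ∧ dz + (-2*x + y) dy ∧ dz

Distribute the wedge, using dx_i ∧ dx_j = -dx_j ∧ dx_i and dx_i ∧ dx_i = 0. For each pair (i, j) with i < j, the coefficient of dx_i ∧ dx_j in alpha ∧ beta is (alpha_i * beta_j - alpha_j * beta_i). Collecting: alpha ∧ beta = (4*x - y) dx ∧ dy + (x) dx ∧ dz + (-2*x + y) dy ∧ dz.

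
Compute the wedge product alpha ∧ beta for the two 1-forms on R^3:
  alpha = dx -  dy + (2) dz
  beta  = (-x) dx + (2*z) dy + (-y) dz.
alpha ∧ beta = (-x + 2*z) dx ∧ dy + (2*x - y) dx ∧ dz + (y - 4*z) dy ∧ dz

Distribute the wedge, using dx_i ∧ dx_j = -dx_j ∧ dx_i and dx_i ∧ dx_i = 0. For each pair (i, j) with i < j, the coefficient of dx_i ∧ dx_j in alpha ∧ beta is (alpha_i * beta_j - alpha_j * beta_i). Collecting: alpha ∧ beta = (-x + 2*z) dx ∧ dy + (2*x - y) dx ∧ dz + (y - 4*z) dy ∧ dz.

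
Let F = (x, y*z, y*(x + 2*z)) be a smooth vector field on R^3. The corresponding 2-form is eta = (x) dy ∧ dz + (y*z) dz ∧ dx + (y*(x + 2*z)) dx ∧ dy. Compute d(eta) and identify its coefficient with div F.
d(eta) = (2*y + z + 1) dx ∧ dy ∧ dz; div F = 2*y + z + 1

For a 2-form in R^3 of the form above, applying d gives a 3-form with coefficient ∂P/∂x + ∂Q/∂y + ∂R/∂z:
  ∂P/∂x = 1
  ∂Q/∂y = z
  ∂R/∂z = 2*y
Sum = 2*y + z + 1, which is exactly div F.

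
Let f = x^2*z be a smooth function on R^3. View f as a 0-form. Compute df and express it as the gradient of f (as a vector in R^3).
df = (2*x*z) dx + (0) dy + (x^2) dz; grad f = (2*x*z, 0, x^2)

For a 0-form f, d f = (∂f/∂x) dx + (∂f/∂y) dy + (∂f/∂z) dz. The components of the vector representation are exactly the entries of grad f in Cartesian coordinates:
  ∂f/∂x = 2*x*z
  ∂f/∂y = 0
  ∂f/∂z = x^2.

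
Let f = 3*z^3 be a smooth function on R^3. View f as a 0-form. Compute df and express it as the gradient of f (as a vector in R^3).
df = (0) dx + (0) dy + (9*z^2) dz; grad f = (0, 0, 9*z^2)

For a 0-form f, d f = (∂f/∂x) dx + (∂f/∂y) dy + (∂f/∂z) dz. The components of the vector representation are exactly the entries of grad f in Cartesian coordinates:
  ∂f/∂x = 0
  ∂f/∂y = 0
  ∂f/∂z = 9*z^2.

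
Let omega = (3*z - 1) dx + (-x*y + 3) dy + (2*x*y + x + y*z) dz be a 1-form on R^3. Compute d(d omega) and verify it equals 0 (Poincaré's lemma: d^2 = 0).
d(d omega) = 0

Step 1: d omega = sum_{i<j} (∂f_j/∂x_i - ∂f_i/∂x_j) dx_i ∧ dx_j:
  coeff of dx ∧ dy: -y
  coeff of dx ∧ dz: 2*y - 2
  coeff of dy ∧ dz: 2*x + z
Step 2: Apply d again to each 2-form coefficient. The only possible 3-form in R^3 is dx ∧ dy ∧ dz, with coefficient
  ∂(coeff of dy∧dz)/∂x - ∂(coeff of dx∧dz)/∂y + ∂(coeff of dx∧dy)/∂z
  = ∂/∂x (2*x + z) - ∂/∂y (2*y - 2) + ∂/∂z (-y).
Each of these terms simplifies to sums of mixed partials that cancel in pairs. The result is 0 (by equality of mixed partials for smooth functions — Schwarz / Clairaut).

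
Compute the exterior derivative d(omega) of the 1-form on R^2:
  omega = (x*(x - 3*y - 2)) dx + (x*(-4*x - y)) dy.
d(omega) = (-5*x - y) dx ∧ dy

For a 1-form omega = sum_i f_i dx_i, the exterior derivative is
  d(omega) = sum_{i < j} (∂f_j/∂x_i - ∂f_i/∂x_j) dx_i ∧ dx_j.
  coefficient of dx ∧ dy: ∂f_2/∂x - ∂f_1/∂y = ∂(x*(-4*x - y))/∂x - ∂(x*(x - 3*y - 2))/∂y = -5*x - y
Assembling: d(omega) = (-5*x - y) dx ∧ dy.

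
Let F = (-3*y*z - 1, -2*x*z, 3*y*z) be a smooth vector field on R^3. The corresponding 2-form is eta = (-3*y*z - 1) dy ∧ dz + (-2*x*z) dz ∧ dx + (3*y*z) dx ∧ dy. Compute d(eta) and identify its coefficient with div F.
d(eta) = (3*y) dx ∧ dy ∧ dz; div F = 3*y

For a 2-form in R^3 of the form above, applying d gives a 3-form with coefficient ∂P/∂x + ∂Q/∂y + ∂R/∂z:
  ∂P/∂x = 0
  ∂Q/∂y = 0
  ∂R/∂z = 3*y
Sum = 3*y, which is exactly div F.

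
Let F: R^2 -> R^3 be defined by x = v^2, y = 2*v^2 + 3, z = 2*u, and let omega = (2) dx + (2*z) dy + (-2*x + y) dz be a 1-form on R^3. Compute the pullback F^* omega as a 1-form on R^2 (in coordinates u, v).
F^* omega = (6) du + (4*v*(4*u + 1)) dv

Using F^*(f dg) = (f ∘ F) d(g ∘ F), substitute each coordinate x_i by F_i(u, v) in f_i, and replace dx_i by d F_i = (∂F_i/∂u) du + (∂F_i/∂v) dv.
  For the x component: f_1(F) = 2; d F_1 = (0) du + (2*v) dv
  For the y component: f_2(F) = 4*u; d F_2 = (0) du + (4*v) dv
  For the z component: f_3(F) = 3; d F_3 = (2) du + (0) dv
Combining and collecting du, dv coefficients:
  coeff of du: 6
  coeff of dv: 4*v*(4*u + 1)
F^* omega = (6) du + (4*v*(4*u + 1)) dv.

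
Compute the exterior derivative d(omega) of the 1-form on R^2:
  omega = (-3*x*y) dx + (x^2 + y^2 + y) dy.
d(omega) = (5*x) dx ∧ dy

For a 1-form omega = sum_i f_i dx_i, the exterior derivative is
  d(omega) = sum_{i < j} (∂f_j/∂x_i - ∂f_i/∂x_j) dx_i ∧ dx_j.
  coefficient of dx ∧ dy: ∂f_2/∂x - ∂f_1/∂y = ∂(x^2 + y^2 + y)/∂x - ∂(-3*x*y)/∂y = 5*x
Assembling: d(omega) = (5*x) dx ∧ dy.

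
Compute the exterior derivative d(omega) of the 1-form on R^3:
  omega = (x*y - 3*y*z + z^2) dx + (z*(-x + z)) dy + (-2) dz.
d(omega) = (-x + 2*z) dx ∧ dy + (3*y - 2*z) dx ∧ dz + (x - 2*z) dy ∧ dz

For a 1-form omega = sum_i f_i dx_i, the exterior derivative is
  d(omega) = sum_{i < j} (∂f_j/∂x_i - ∂f_i/∂x_j) dx_i ∧ dx_j.
  coefficient of dx ∧ dy: ∂f_2/∂x - ∂f_1/∂y = ∂(z*(-x + z))/∂x - ∂(x*y - 3*y*z + z^2)/∂y = -x + 2*z
  coefficient of dx ∧ dz: ∂f_3/∂x - ∂f_1/∂z = ∂(-2)/∂x - ∂(x*y - 3*y*z + z^2)/∂z = 3*y - 2*z
  coefficient of dy ∧ dz: ∂f_3/∂y - ∂f_2/∂z = ∂(-2)/∂y - ∂(z*(-x + z))/∂z = x - 2*z
Assembling: d(omega) = (-x + 2*z) dx ∧ dy + (3*y - 2*z) dx ∧ dz + (x - 2*z) dy ∧ dz.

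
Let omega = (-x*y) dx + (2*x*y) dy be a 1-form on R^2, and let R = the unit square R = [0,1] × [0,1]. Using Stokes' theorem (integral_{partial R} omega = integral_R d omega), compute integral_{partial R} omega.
integral_(partial R) omega = 3/2

Stokes: integral_partial_R omega = integral_R d omega with d omega = (∂Q/∂x - ∂P/∂y) dx ∧ dy.
  ∂Q/∂x = 2*y
  ∂P/∂y = -x
  integrand = ∂Q/∂x - ∂P/∂y = x + 2*y.
Integrating over R: integral_0^1 integral_0^1 (x + 2*y) dx dy = 3/2.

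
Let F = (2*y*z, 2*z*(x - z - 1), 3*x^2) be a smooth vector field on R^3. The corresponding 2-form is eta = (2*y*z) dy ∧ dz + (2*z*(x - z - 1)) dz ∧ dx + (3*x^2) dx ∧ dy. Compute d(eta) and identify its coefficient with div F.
d(eta) = (0) dx ∧ dy ∧ dz; div F = 0

For a 2-form in R^3 of the form above, applying d gives a 3-form with coefficient ∂P/∂x + ∂Q/∂y + ∂R/∂z:
  ∂P/∂x = 0
  ∂Q/∂y = 0
  ∂R/∂z = 0
Sum = 0, which is exactly div F.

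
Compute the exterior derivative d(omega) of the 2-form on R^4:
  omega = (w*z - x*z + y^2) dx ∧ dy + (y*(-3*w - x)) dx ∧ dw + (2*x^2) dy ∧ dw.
d(omega) = (w - x) dx ∧ dy ∧ dz + (3*w + 5*x + z) dx ∧ dy ∧ dw

For a 2-form omega = sum_{i<j} g_{ij} dx_i ∧ dx_j, the exterior derivative is
  d(omega) = sum_{i<j} d(g_{ij}) ∧ dx_i ∧ dx_j = sum_{i<j, k} (∂g_{ij}/∂x_k) dx_k ∧ dx_i ∧ dx_j.
Expand each term, using dx_k ∧ dx_i ∧ dx_j = sgn(permutation) dx_{(a)} ∧ dx_{(b)} ∧ dx_{(c)} with (a < b < c) sorted:
  d(w*z - x*z + y^2) includes (∂/∂z)(w*z - x*z + y^2) dz = (w - x) dz, which multiplied by dx ∧ dy gives (w - x) dx ∧ dy ∧ dz
  d(w*z - x*z + y^2) includes (∂/∂w)(w*z - x*z + y^2) dw = (z) dw, which multiplied by dx ∧ dy gives (z) dx ∧ dy ∧ dw
  d(y*(-3*w - x)) includes (∂/∂y)(y*(-3*w - x)) dy = (-3*w - x) dy, which multiplied by dx ∧ dw gives (3*w + x) dx ∧ dy ∧ dw
  d(2*x^2) includes (∂/∂x)(2*x^2) dx = (4*x) dx, which multiplied by dy ∧ dw gives (4*x) dx ∧ dy ∧ dw
Collecting like 3-forms: d(omega) = (w - x) dx ∧ dy ∧ dz + (3*w + 5*x + z) dx ∧ dy ∧ dw.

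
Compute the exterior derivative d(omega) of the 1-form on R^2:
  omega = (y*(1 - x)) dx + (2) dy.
d(omega) = (x - 1) dx ∧ dy

For a 1-form omega = sum_i f_i dx_i, the exterior derivative is
  d(omega) = sum_{i < j} (∂f_j/∂x_i - ∂f_i/∂x_j) dx_i ∧ dx_j.
  coefficient of dx ∧ dy: ∂f_2/∂x - ∂f_1/∂y = ∂(2)/∂x - ∂(y*(1 - x))/∂y = x - 1
Assembling: d(omega) = (x - 1) dx ∧ dy.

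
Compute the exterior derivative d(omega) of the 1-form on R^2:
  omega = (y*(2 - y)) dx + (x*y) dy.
d(omega) = (3*y - 2) dx ∧ dy

For a 1-form omega = sum_i f_i dx_i, the exterior derivative is
  d(omega) = sum_{i < j} (∂f_j/∂x_i - ∂f_i/∂x_j) dx_i ∧ dx_j.
  coefficient of dx ∧ dy: ∂f_2/∂x - ∂f_1/∂y = ∂(x*y)/∂x - ∂(y*(2 - y))/∂y = 3*y - 2
Assembling: d(omega) = (3*y - 2) dx ∧ dy.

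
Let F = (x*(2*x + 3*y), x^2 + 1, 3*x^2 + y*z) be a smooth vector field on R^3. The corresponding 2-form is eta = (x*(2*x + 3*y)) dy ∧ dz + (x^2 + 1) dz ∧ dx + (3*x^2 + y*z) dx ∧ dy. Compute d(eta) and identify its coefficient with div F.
d(eta) = (4*x + 4*y) dx ∧ dy ∧ dz; div F = 4*x + 4*y

For a 2-form in R^3 of the form above, applying d gives a 3-form with coefficient ∂P/∂x + ∂Q/∂y + ∂R/∂z:
  ∂P/∂x = 4*x + 3*y
  ∂Q/∂y = 0
  ∂R/∂z = y
Sum = 4*x + 4*y, which is exactly div F.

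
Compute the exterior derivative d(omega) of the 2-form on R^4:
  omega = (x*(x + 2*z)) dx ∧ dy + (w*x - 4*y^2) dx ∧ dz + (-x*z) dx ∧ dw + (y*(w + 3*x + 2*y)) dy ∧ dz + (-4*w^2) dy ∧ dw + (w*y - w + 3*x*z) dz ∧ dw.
d(omega) = (2*x + 11*y) dx ∧ dy ∧ dz + (2*x + 3*z) dx ∧ dz ∧ dw + (w + y) dy ∧ dz ∧ dw

For a 2-form omega = sum_{i<j} g_{ij} dx_i ∧ dx_j, the exterior derivative is
  d(omega) = sum_{i<j} d(g_{ij}) ∧ dx_i ∧ dx_j = sum_{i<j, k} (∂g_{ij}/∂x_k) dx_k ∧ dx_i ∧ dx_j.
Expand each term, using dx_k ∧ dx_i ∧ dx_j = sgn(permutation) dx_{(a)} ∧ dx_{(b)} ∧ dx_{(c)} with (a < b < c) sorted:
  d(x*(x + 2*z)) includes (∂/∂z)(x*(x + 2*z)) dz = (2*x) dz, which multiplied by dx ∧ dy gives (2*x) dx ∧ dy ∧ dz
  d(w*x - 4*y^2) includes (∂/∂y)(w*x - 4*y^2) dy = (-8*y) dy, which multiplied by dx ∧ dz gives (8*y) dx ∧ dy ∧ dz
  d(w*x - 4*y^2) includes (∂/∂w)(w*x - 4*y^2) dw = (x) dw, which multiplied by dx ∧ dz gives (x) dx ∧ dz ∧ dw
  d(-x*z) includes (∂/∂z)(-x*z) dz = (-x) dz, which multiplied by dx ∧ dw gives (x) dx ∧ dz ∧ dw
  d(y*(w + 3*x + 2*y)) includes (∂/∂x)(y*(w + 3*x + 2*y)) dx = (3*y) dx, which multiplied by dy ∧ dz gives (3*y) dx ∧ dy ∧ dz
  d(y*(w + 3*x + 2*y)) includes (∂/∂w)(y*(w + 3*x + 2*y)) dw = (y) dw, which multiplied by dy ∧ dz gives (y) dy ∧ dz ∧ dw
  d(w*y - w + 3*x*z) includes (∂/∂x)(w*y - w + 3*x*z) dx = (3*z) dx, which multiplied by dz ∧ dw gives (3*z) dx ∧ dz ∧ dw
  d(w*y - w + 3*x*z) includes (∂/∂y)(w*y - w + 3*x*z) dy = (w) dy, which multiplied by dz ∧ dw gives (w) dy ∧ dz ∧ dw
Collecting like 3-forms: d(omega) = (2*x + 11*y) dx ∧ dy ∧ dz + (2*x + 3*z) dx ∧ dz ∧ dw + (w + y) dy ∧ dz ∧ dw.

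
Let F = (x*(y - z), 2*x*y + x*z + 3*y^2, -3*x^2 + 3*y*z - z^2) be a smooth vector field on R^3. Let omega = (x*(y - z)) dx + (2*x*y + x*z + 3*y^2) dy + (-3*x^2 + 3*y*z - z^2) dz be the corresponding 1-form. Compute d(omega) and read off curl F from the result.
d(omega) = (-x + 3*z) dy ∧ dz + (5*x) dz ∧ dx + (-x + 2*y + z) dx ∧ dy; curl F = (-x + 3*z, 5*x, -x + 2*y + z)

d omega = sum_{i<j} (∂f_j/∂x_i - ∂f_i/∂x_j) dx_i ∧ dx_j. Under the identification (dy ∧ dz, dz ∧ dx, dx ∧ dy) ↔ (e_x, e_y, e_z), the coefficients are exactly the components of curl F. Compute:
  ∂R/∂y - ∂Q/∂z = (3*z) - (x) = -x + 3*z
  ∂P/∂z - ∂R/∂x = (-x) - (-6*x) = 5*x
  ∂Q/∂x - ∂P/∂y = (2*y + z) - (x) = -x + 2*y + z.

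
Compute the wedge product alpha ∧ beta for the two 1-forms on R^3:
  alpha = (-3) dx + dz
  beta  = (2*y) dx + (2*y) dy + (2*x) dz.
alpha ∧ beta = (-6*y) dx ∧ dy + (-6*x - 2*y) dx ∧ dz + (-2*y) dy ∧ dz

Distribute the wedge, using dx_i ∧ dx_j = -dx_j ∧ dx_i and dx_i ∧ dx_i = 0. For each pair (i, j) with i < j, the coefficient of dx_i ∧ dx_j in alpha ∧ beta is (alpha_i * beta_j - alpha_j * beta_i). Collecting: alpha ∧ beta = (-6*y) dx ∧ dy + (-6*x - 2*y) dx ∧ dz + (-2*y) dy ∧ dz.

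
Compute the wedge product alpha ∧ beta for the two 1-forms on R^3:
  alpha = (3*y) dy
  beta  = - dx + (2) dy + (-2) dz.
alpha ∧ beta = (3*y) dx ∧ dy + (-6*y) dy ∧ dz

Distribute the wedge, using dx_i ∧ dx_j = -dx_j ∧ dx_i and dx_i ∧ dx_i = 0. For each pair (i, j) with i < j, the coefficient of dx_i ∧ dx_j in alpha ∧ beta is (alpha_i * beta_j - alpha_j * beta_i). Collecting: alpha ∧ beta = (3*y) dx ∧ dy + (-6*y) dy ∧ dz.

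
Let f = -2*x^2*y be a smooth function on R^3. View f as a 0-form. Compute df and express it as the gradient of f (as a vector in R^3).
df = (-4*x*y) dx + (-2*x^2) dy + (0) dz; grad f = (-4*x*y, -2*x^2, 0)

For a 0-form f, d f = (∂f/∂x) dx + (∂f/∂y) dy + (∂f/∂z) dz. The components of the vector representation are exactly the entries of grad f in Cartesian coordinates:
  ∂f/∂x = -4*x*y
  ∂f/∂y = -2*x^2
  ∂f/∂z = 0.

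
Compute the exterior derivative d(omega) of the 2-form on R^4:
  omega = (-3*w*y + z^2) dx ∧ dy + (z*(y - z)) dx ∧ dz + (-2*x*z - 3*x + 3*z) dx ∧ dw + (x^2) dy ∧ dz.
d(omega) = (2*x + z) dx ∧ dy ∧ dz + (-3*y) dx ∧ dy ∧ dw + (2*x - 3) dx ∧ dz ∧ dw

For a 2-form omega = sum_{i<j} g_{ij} dx_i ∧ dx_j, the exterior derivative is
  d(omega) = sum_{i<j} d(g_{ij}) ∧ dx_i ∧ dx_j = sum_{i<j, k} (∂g_{ij}/∂x_k) dx_k ∧ dx_i ∧ dx_j.
Expand each term, using dx_k ∧ dx_i ∧ dx_j = sgn(permutation) dx_{(a)} ∧ dx_{(b)} ∧ dx_{(c)} with (a < b < c) sorted:
  d(-3*w*y + z^2) includes (∂/∂z)(-3*w*y + z^2) dz = (2*z) dz, which multiplied by dx ∧ dy gives (2*z) dx ∧ dy ∧ dz
  d(-3*w*y + z^2) includes (∂/∂w)(-3*w*y + z^2) dw = (-3*y) dw, which multiplied by dx ∧ dy gives (-3*y) dx ∧ dy ∧ dw
  d(z*(y - z)) includes (∂/∂y)(z*(y - z)) dy = (z) dy, which multiplied by dx ∧ dz gives (-z) dx ∧ dy ∧ dz
  d(-2*x*z - 3*x + 3*z) includes (∂/∂z)(-2*x*z - 3*x + 3*z) dz = (3 - 2*x) dz, which multiplied by dx ∧ dw gives (2*x - 3) dx ∧ dz ∧ dw
  d(x^2) includes (∂/∂x)(x^2) dx = (2*x) dx, which multiplied by dy ∧ dz gives (2*x) dx ∧ dy ∧ dz
Collecting like 3-forms: d(omega) = (2*x + z) dx ∧ dy ∧ dz + (-3*y) dx ∧ dy ∧ dw + (2*x - 3) dx ∧ dz ∧ dw.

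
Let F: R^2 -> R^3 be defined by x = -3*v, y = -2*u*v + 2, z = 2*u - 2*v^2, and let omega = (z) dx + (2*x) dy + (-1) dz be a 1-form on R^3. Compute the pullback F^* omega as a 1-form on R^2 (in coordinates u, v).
F^* omega = (12*v^2 - 2) du + (12*u*v - 6*u + 6*v^2 + 4*v) dv

Using F^*(f dg) = (f ∘ F) d(g ∘ F), substitute each coordinate x_i by F_i(u, v) in f_i, and replace dx_i by d F_i = (∂F_i/∂u) du + (∂F_i/∂v) dv.
  For the x component: f_1(F) = 2*u - 2*v^2; d F_1 = (0) du + (-3) dv
  For the y component: f_2(F) = -6*v; d F_2 = (-2*v) du + (-2*u) dv
  For the z component: f_3(F) = -1; d F_3 = (2) du + (-4*v) dv
Combining and collecting du, dv coefficients:
  coeff of du: 12*v^2 - 2
  coeff of dv: 12*u*v - 6*u + 6*v^2 + 4*v
F^* omega = (12*v^2 - 2) du + (12*u*v - 6*u + 6*v^2 + 4*v) dv.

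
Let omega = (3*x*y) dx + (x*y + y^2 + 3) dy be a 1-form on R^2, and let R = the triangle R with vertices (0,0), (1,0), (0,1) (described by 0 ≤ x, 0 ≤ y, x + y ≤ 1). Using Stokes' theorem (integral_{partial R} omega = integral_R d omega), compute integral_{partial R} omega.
integral_(partial R) omega = -1/3

Stokes: integral_partial_R omega = integral_R d omega with d omega = (∂Q/∂x - ∂P/∂y) dx ∧ dy.
  ∂Q/∂x = y
  ∂P/∂y = 3*x
  integrand = ∂Q/∂x - ∂P/∂y = -3*x + y.
Integrating over R: integral_0^1 integral_0^{1-x} (-3*x + y) dy dx = -1/3.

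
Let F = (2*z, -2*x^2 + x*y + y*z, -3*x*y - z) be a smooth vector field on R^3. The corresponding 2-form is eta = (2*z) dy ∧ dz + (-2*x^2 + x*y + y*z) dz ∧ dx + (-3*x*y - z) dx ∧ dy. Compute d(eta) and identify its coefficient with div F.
d(eta) = (x + z - 1) dx ∧ dy ∧ dz; div F = x + z - 1

For a 2-form in R^3 of the form above, applying d gives a 3-form with coefficient ∂P/∂x + ∂Q/∂y + ∂R/∂z:
  ∂P/∂x = 0
  ∂Q/∂y = x + z
  ∂R/∂z = -1
Sum = x + z - 1, which is exactly div F.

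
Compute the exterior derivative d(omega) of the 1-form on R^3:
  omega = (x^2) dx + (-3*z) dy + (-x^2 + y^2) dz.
d(omega) = (-2*x) dx ∧ dz + (2*y + 3) dy ∧ dz

For a 1-form omega = sum_i f_i dx_i, the exterior derivative is
  d(omega) = sum_{i < j} (∂f_j/∂x_i - ∂f_i/∂x_j) dx_i ∧ dx_j.
  coefficient of dx ∧ dz: ∂f_3/∂x - ∂f_1/∂z = ∂(-x^2 + y^2)/∂x - ∂(x^2)/∂z = -2*x
  coefficient of dy ∧ dz: ∂f_3/∂y - ∂f_2/∂z = ∂(-x^2 + y^2)/∂y - ∂(-3*z)/∂z = 2*y + 3
Assembling: d(omega) = (-2*x) dx ∧ dz + (2*y + 3) dy ∧ dz.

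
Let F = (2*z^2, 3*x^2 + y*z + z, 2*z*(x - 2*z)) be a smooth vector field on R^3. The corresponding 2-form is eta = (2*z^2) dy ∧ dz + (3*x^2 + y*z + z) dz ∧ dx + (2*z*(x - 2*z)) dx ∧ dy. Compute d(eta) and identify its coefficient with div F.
d(eta) = (2*x - 7*z) dx ∧ dy ∧ dz; div F = 2*x - 7*z

For a 2-form in R^3 of the form above, applying d gives a 3-form with coefficient ∂P/∂x + ∂Q/∂y + ∂R/∂z:
  ∂P/∂x = 0
  ∂Q/∂y = z
  ∂R/∂z = 2*x - 8*z
Sum = 2*x - 7*z, which is exactly div F.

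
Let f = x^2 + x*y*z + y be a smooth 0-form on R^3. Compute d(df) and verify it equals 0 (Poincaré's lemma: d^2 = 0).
d(df) = 0

Step 1: df = sum_i (∂f/∂x_i) dx_i = (2*x + y*z) dx + (x*z + 1) dy + (x*y) dz.
Step 2: Apply d again. Using the 1-form formula, the coefficient of dx ∧ dy in d(df) is ∂^2 f/∂x ∂y - ∂^2 f/∂y ∂x = (z) - (z) = 0 (equality of mixed partials for smooth f).
Similarly for dx ∧ dz and dy ∧ dz — all coefficients vanish. So d(df) = 0.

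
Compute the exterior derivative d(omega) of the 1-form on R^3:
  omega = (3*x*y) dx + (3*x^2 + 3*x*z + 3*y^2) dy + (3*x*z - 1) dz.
d(omega) = (3*x + 3*z) dx ∧ dy + (3*z) dx ∧ dz + (-3*x) dy ∧ dz

For a 1-form omega = sum_i f_i dx_i, the exterior derivative is
  d(omega) = sum_{i < j} (∂f_j/∂x_i - ∂f_i/∂x_j) dx_i ∧ dx_j.
  coefficient of dx ∧ dy: ∂f_2/∂x - ∂f_1/∂y = ∂(3*x^2 + 3*x*z + 3*y^2)/∂x - ∂(3*x*y)/∂y = 3*x + 3*z
  coefficient of dx ∧ dz: ∂f_3/∂x - ∂f_1/∂z = ∂(3*x*z - 1)/∂x - ∂(3*x*y)/∂z = 3*z
  coefficient of dy ∧ dz: ∂f_3/∂y - ∂f_2/∂z = ∂(3*x*z - 1)/∂y - ∂(3*x^2 + 3*x*z + 3*y^2)/∂z = -3*x
Assembling: d(omega) = (3*x + 3*z) dx ∧ dy + (3*z) dx ∧ dz + (-3*x) dy ∧ dz.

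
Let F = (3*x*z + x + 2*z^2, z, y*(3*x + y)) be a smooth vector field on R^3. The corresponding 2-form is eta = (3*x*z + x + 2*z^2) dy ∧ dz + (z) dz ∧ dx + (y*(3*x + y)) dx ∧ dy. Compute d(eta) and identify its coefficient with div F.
d(eta) = (3*z + 1) dx ∧ dy ∧ dz; div F = 3*z + 1

For a 2-form in R^3 of the form above, applying d gives a 3-form with coefficient ∂P/∂x + ∂Q/∂y + ∂R/∂z:
  ∂P/∂x = 3*z + 1
  ∂Q/∂y = 0
  ∂R/∂z = 0
Sum = 3*z + 1, which is exactly div F.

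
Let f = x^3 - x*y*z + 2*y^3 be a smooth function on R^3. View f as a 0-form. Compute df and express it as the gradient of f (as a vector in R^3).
df = (3*x^2 - y*z) dx + (-x*z + 6*y^2) dy + (-x*y) dz; grad f = (3*x^2 - y*z, -x*z + 6*y^2, -x*y)

For a 0-form f, d f = (∂f/∂x) dx + (∂f/∂y) dy + (∂f/∂z) dz. The components of the vector representation are exactly the entries of grad f in Cartesian coordinates:
  ∂f/∂x = 3*x^2 - y*z
  ∂f/∂y = -x*z + 6*y^2
  ∂f/∂z = -x*y.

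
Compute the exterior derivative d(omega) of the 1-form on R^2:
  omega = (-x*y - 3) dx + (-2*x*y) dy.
d(omega) = (x - 2*y) dx ∧ dy

For a 1-form omega = sum_i f_i dx_i, the exterior derivative is
  d(omega) = sum_{i < j} (∂f_j/∂x_i - ∂f_i/∂x_j) dx_i ∧ dx_j.
  coefficient of dx ∧ dy: ∂f_2/∂x - ∂f_1/∂y = ∂(-2*x*y)/∂x - ∂(-x*y - 3)/∂y = x - 2*y
Assembling: d(omega) = (x - 2*y) dx ∧ dy.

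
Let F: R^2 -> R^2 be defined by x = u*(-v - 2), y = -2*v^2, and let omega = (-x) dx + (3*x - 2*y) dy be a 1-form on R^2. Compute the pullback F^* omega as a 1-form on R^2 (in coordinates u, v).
F^* omega = (u*(-v^2 - 4*v - 4)) du + (-u^2*v - 2*u^2 + 12*u*v^2 + 24*u*v - 16*v^3) dv

Using F^*(f dg) = (f ∘ F) d(g ∘ F), substitute each coordinate x_i by F_i(u, v) in f_i, and replace dx_i by d F_i = (∂F_i/∂u) du + (∂F_i/∂v) dv.
  For the x component: f_1(F) = u*(v + 2); d F_1 = (-v - 2) du + (-u) dv
  For the y component: f_2(F) = -3*u*v - 6*u + 4*v^2; d F_2 = (0) du + (-4*v) dv
Combining and collecting du, dv coefficients:
  coeff of du: u*(-v^2 - 4*v - 4)
  coeff of dv: -u^2*v - 2*u^2 + 12*u*v^2 + 24*u*v - 16*v^3
F^* omega = (u*(-v^2 - 4*v - 4)) du + (-u^2*v - 2*u^2 + 12*u*v^2 + 24*u*v - 16*v^3) dv.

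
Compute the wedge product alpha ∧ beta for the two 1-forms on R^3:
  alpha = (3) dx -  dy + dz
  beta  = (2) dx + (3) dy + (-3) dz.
alpha ∧ beta = (11) dx ∧ dy + (-11) dx ∧ dz

Distribute the wedge, using dx_i ∧ dx_j = -dx_j ∧ dx_i and dx_i ∧ dx_i = 0. For each pair (i, j) with i < j, the coefficient of dx_i ∧ dx_j in alpha ∧ beta is (alpha_i * beta_j - alpha_j * beta_i). Collecting: alpha ∧ beta = (11) dx ∧ dy + (-11) dx ∧ dz.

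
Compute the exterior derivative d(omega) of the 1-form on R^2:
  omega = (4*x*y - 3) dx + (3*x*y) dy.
d(omega) = (-4*x + 3*y) dx ∧ dy

For a 1-form omega = sum_i f_i dx_i, the exterior derivative is
  d(omega) = sum_{i < j} (∂f_j/∂x_i - ∂f_i/∂x_j) dx_i ∧ dx_j.
  coefficient of dx ∧ dy: ∂f_2/∂x - ∂f_1/∂y = ∂(3*x*y)/∂x - ∂(4*x*y - 3)/∂y = -4*x + 3*y
Assembling: d(omega) = (-4*x + 3*y) dx ∧ dy.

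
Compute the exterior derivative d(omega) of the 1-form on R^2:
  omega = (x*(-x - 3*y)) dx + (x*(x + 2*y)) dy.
d(omega) = (5*x + 2*y) dx ∧ dy

For a 1-form omega = sum_i f_i dx_i, the exterior derivative is
  d(omega) = sum_{i < j} (∂f_j/∂x_i - ∂f_i/∂x_j) dx_i ∧ dx_j.
  coefficient of dx ∧ dy: ∂f_2/∂x - ∂f_1/∂y = ∂(x*(x + 2*y))/∂x - ∂(x*(-x - 3*y))/∂y = 5*x + 2*y
Assembling: d(omega) = (5*x + 2*y) dx ∧ dy.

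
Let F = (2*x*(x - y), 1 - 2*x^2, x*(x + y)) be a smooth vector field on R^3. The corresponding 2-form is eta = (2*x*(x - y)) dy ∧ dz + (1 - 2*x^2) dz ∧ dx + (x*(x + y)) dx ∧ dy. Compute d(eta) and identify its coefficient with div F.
d(eta) = (4*x - 2*y) dx ∧ dy ∧ dz; div F = 4*x - 2*y

For a 2-form in R^3 of the form above, applying d gives a 3-form with coefficient ∂P/∂x + ∂Q/∂y + ∂R/∂z:
  ∂P/∂x = 4*x - 2*y
  ∂Q/∂y = 0
  ∂R/∂z = 0
Sum = 4*x - 2*y, which is exactly div F.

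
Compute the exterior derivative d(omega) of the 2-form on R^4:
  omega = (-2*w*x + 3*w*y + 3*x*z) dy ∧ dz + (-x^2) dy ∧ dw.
d(omega) = (-2*w + 3*z) dx ∧ dy ∧ dz + (-2*x + 3*y) dy ∧ dz ∧ dw + (-2*x) dx ∧ dy ∧ dw

For a 2-form omega = sum_{i<j} g_{ij} dx_i ∧ dx_j, the exterior derivative is
  d(omega) = sum_{i<j} d(g_{ij}) ∧ dx_i ∧ dx_j = sum_{i<j, k} (∂g_{ij}/∂x_k) dx_k ∧ dx_i ∧ dx_j.
Expand each term, using dx_k ∧ dx_i ∧ dx_j = sgn(permutation) dx_{(a)} ∧ dx_{(b)} ∧ dx_{(c)} with (a < b < c) sorted:
  d(-2*w*x + 3*w*y + 3*x*z) includes (∂/∂x)(-2*w*x + 3*w*y + 3*x*z) dx = (-2*w + 3*z) dx, which multiplied by dy ∧ dz gives (-2*w + 3*z) dx ∧ dy ∧ dz
  d(-2*w*x + 3*w*y + 3*x*z) includes (∂/∂w)(-2*w*x + 3*w*y + 3*x*z) dw = (-2*x + 3*y) dw, which multiplied by dy ∧ dz gives (-2*x + 3*y) dy ∧ dz ∧ dw
  d(-x^2) includes (∂/∂x)(-x^2) dx = (-2*x) dx, which multiplied by dy ∧ dw gives (-2*x) dx ∧ dy ∧ dw
Collecting like 3-forms: d(omega) = (-2*w + 3*z) dx ∧ dy ∧ dz + (-2*x + 3*y) dy ∧ dz ∧ dw + (-2*x) dx ∧ dy ∧ dw.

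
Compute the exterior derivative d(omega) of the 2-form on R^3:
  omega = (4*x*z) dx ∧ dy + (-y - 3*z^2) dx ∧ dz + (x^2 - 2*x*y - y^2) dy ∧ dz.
d(omega) = (6*x - 2*y + 1) dx ∧ dy ∧ dz

For a 2-form omega = sum_{i<j} g_{ij} dx_i ∧ dx_j, the exterior derivative is
  d(omega) = sum_{i<j} d(g_{ij}) ∧ dx_i ∧ dx_j = sum_{i<j, k} (∂g_{ij}/∂x_k) dx_k ∧ dx_i ∧ dx_j.
Expand each term, using dx_k ∧ dx_i ∧ dx_j = sgn(permutation) dx_{(a)} ∧ dx_{(b)} ∧ dx_{(c)} with (a < b < c) sorted:
  d(4*x*z) includes (∂/∂z)(4*x*z) dz = (4*x) dz, which multiplied by dx ∧ dy gives (4*x) dx ∧ dy ∧ dz
  d(-y - 3*z^2) includes (∂/∂y)(-y - 3*z^2) dy = (-1) dy, which multiplied by dx ∧ dz gives (1) dx ∧ dy ∧ dz
  d(x^2 - 2*x*y - y^2) includes (∂/∂x)(x^2 - 2*x*y - y^2) dx = (2*x - 2*y) dx, which multiplied by dy ∧ dz gives (2*x - 2*y) dx ∧ dy ∧ dz
Collecting like 3-forms: d(omega) = (6*x - 2*y + 1) dx ∧ dy ∧ dz.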